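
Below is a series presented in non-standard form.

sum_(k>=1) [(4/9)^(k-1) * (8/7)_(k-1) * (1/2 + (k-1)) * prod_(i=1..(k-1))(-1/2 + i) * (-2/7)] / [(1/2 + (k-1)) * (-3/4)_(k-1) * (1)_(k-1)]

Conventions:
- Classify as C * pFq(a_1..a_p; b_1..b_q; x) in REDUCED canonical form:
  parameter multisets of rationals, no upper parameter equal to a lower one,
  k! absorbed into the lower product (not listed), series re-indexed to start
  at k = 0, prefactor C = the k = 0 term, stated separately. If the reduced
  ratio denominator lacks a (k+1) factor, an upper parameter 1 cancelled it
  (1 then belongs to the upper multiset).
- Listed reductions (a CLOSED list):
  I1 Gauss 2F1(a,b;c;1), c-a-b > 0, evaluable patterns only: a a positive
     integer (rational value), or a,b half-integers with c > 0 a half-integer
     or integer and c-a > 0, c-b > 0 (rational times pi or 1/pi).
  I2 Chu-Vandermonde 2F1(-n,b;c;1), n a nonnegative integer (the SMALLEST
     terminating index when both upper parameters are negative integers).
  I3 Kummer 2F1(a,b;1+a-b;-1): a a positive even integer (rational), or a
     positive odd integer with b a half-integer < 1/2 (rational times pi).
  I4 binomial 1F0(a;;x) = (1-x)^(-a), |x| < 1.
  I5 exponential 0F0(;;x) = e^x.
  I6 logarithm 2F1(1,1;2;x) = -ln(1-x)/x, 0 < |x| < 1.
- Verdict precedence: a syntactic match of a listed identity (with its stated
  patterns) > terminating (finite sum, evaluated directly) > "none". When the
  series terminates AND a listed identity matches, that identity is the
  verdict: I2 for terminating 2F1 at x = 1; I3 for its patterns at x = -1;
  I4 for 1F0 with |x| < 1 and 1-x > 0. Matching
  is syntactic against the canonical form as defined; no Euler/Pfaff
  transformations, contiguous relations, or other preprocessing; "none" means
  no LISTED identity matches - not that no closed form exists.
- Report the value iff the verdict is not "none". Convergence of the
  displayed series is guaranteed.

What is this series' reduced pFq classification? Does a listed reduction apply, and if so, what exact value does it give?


With C = -2/7: the canonical form is 2F1(1/2, 8/7; -3/4; 4/9). Verdict: none - this 2F1 at x = 4/9 matches no listed pattern, and upper {1/2, 8/7} holds no stopper.

The tell: x = (4/9) and the running product (prefactor -2/7) telescopes to a rising factorial.
Adjacent-term ratio: r(k) = (4/9) * (k+1/2) (k+8/7) / [(k-3/4) (k+1)] - rational in k, leading ratio (4/9); with t_0 = -2/7, classification follows.


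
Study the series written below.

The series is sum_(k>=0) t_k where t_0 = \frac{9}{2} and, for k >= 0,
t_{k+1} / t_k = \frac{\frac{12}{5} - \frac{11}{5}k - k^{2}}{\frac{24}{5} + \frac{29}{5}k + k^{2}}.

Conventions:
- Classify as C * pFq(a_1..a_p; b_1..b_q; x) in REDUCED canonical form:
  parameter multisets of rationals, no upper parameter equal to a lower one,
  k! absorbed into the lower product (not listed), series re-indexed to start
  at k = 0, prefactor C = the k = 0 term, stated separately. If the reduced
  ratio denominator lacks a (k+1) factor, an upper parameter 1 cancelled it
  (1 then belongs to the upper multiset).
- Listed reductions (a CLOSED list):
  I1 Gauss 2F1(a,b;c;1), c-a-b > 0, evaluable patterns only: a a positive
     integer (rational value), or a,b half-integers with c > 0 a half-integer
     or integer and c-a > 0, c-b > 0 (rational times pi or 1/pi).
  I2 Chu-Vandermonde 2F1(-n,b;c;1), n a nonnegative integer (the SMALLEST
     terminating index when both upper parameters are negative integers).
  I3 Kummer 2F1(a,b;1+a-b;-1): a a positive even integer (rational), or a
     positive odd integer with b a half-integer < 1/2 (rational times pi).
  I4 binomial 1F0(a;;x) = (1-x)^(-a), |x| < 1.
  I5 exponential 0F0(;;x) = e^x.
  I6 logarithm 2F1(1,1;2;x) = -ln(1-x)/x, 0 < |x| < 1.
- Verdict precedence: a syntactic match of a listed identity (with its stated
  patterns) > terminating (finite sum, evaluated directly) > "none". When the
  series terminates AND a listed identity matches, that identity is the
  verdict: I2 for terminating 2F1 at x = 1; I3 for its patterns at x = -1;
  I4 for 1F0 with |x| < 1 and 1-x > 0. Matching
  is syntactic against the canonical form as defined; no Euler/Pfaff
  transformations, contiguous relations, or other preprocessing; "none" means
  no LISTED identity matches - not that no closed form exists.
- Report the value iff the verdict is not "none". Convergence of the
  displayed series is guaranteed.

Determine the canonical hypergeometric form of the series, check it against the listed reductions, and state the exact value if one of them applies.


x = -1 here; the reduced form reads 2F1, upper {-\frac{4}{5}, 3}, lower {\frac{24}{5}}, C = \frac{9}{2}. Verdict: none (x = -1): each listed identity misses the multisets {-\frac{4}{5}, 3} ; {\frac{24}{5}}.

Key step: x = -1 and roots of the ratio polynomials (C = 9/2, x = -1) are the negated parameters.
Step ratio: r(k) = -1 * (k-\frac{4}{5}) (k+3) / [(k+\frac{24}{5}) (k+1)] - rational in k. x = -1; t_0 = \frac{9}{2}; negate the roots.


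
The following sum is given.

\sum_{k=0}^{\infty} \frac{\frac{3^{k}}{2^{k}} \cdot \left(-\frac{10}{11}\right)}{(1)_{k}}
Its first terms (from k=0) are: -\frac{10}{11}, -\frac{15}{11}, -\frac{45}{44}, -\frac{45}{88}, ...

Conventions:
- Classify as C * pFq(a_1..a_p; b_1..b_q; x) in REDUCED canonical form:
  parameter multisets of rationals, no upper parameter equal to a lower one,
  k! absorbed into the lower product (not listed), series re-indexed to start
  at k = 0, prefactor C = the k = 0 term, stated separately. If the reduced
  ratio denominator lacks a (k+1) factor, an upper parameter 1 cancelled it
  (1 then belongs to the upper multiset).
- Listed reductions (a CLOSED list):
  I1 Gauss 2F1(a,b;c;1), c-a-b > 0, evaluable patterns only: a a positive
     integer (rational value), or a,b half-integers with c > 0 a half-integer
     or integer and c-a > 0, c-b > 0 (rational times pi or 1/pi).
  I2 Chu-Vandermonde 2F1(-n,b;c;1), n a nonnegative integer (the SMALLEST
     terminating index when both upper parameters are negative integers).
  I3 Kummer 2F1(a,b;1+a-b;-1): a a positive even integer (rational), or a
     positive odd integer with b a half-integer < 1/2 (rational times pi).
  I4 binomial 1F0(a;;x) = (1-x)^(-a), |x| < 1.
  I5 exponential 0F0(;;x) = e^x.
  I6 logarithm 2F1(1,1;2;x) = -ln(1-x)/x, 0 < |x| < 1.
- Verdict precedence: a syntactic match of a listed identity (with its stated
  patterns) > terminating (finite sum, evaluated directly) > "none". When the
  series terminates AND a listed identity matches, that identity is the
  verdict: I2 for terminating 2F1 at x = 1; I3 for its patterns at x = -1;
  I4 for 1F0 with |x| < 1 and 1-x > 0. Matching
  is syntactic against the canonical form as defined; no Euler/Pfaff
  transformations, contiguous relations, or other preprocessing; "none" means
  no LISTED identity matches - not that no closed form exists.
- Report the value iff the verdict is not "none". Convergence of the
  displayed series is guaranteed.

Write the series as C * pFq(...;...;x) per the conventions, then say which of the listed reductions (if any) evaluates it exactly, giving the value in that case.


Reduced: x = \frac{3}{2}, 0F0, upper = {-}, lower = {-}, C = -\frac{10}{11}. Verdict: this is the I5 exponential reduction (the 0F0 exponential series at x = \frac{3}{2}). Value: \left(-\frac{10}{11}\right) \cdot e^{\frac{3}{2}}.

Structural cue: t_0 being -\frac{10}{11}, (1)_k (C = -10/11, x = 3/2) is k! itself.
Term ratio: r(k) = \frac{3}{2} * 1 / [(k+1)] - rational in k. x = \frac{3}{2}; t_0 = -\frac{10}{11}; negate the roots.


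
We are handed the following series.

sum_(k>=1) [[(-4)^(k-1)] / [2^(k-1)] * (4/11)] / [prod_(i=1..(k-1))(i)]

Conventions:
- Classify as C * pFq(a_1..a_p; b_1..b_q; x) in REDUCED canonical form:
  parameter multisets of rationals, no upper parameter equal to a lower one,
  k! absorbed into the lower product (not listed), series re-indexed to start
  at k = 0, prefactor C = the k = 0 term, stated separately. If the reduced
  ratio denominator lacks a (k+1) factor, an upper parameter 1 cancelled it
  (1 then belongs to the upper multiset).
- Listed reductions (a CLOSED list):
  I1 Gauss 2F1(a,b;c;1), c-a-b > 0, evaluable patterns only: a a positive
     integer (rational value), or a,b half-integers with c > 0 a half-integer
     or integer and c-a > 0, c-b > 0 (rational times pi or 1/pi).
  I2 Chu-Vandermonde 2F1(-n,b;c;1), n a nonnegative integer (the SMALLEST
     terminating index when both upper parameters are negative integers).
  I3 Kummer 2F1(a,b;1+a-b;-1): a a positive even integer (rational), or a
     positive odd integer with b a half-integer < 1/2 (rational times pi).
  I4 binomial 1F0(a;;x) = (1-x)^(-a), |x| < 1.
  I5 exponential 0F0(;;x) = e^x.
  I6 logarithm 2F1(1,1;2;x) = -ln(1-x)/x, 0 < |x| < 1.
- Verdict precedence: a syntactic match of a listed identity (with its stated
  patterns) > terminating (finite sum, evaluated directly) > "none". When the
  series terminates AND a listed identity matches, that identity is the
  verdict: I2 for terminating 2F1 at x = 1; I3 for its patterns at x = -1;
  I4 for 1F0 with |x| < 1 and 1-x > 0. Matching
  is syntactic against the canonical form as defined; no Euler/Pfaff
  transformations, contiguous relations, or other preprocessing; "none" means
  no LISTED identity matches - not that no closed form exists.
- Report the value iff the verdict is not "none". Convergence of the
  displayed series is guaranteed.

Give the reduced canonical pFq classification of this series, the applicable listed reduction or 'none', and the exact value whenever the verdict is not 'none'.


This is 4/11 * 0F0(-; -; -2) in reduced canonical form. Verdict: this is the exponential series (I5) (the 0F0 exponential series at x = -2). Hence: (4/11) * e^(-2).

The tell: with t_0 = 4/11, the product of the first k integers (prefactor 4/11) is k!.
Term ratio: r(k) = (-2) * 1 / [(k+1)] ; factor over Q: parameters, x = (-2), and C = 4/11.


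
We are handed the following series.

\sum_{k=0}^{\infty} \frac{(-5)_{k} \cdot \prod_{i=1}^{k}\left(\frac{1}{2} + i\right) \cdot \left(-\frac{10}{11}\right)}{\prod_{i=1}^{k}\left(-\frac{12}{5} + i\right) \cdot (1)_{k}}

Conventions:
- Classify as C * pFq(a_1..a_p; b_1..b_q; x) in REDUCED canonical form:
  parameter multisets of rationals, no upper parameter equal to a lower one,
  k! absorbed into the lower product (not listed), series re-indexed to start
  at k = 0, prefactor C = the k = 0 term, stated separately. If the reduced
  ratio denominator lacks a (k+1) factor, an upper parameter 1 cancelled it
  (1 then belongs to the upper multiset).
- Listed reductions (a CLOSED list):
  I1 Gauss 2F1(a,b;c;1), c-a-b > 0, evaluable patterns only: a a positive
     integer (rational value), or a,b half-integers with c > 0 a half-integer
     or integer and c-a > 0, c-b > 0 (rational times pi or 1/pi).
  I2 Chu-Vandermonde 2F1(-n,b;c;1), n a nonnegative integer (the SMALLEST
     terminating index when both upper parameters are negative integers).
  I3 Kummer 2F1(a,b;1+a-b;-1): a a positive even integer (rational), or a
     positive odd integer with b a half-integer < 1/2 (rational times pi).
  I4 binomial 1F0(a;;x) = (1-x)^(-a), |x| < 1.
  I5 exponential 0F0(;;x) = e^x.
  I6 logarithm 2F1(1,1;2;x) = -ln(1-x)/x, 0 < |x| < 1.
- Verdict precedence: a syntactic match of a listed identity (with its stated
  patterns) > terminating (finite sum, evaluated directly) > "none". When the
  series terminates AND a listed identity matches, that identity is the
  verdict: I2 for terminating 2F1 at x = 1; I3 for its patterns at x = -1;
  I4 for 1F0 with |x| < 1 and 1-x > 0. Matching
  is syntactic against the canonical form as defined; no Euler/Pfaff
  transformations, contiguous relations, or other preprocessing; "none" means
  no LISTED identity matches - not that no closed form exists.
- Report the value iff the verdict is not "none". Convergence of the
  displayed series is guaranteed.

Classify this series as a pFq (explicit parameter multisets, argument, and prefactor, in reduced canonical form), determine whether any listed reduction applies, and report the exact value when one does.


With C = -\frac{10}{11}: the canonical form is 2F1(-5, \frac{3}{2}; -\frac{7}{5}; 1). Verdict: Chu-Vandermonde (I2) fires (terminating 2F1 at x = 1 with n = 5, b = 3/2, c = -\frac{7}{5}). Exact value: \frac{8265}{23296}.

First insight: t_0 being -\frac{10}{11}, (1)_k (C = -10/11) is k! itself.
Step ratio: r(k) = 1 * (k-5) (k+\frac{3}{2}) / [(k-\frac{7}{5}) (k+1)] - rational in k. x = 1; t_0 = -\frac{10}{11}; negate the roots.


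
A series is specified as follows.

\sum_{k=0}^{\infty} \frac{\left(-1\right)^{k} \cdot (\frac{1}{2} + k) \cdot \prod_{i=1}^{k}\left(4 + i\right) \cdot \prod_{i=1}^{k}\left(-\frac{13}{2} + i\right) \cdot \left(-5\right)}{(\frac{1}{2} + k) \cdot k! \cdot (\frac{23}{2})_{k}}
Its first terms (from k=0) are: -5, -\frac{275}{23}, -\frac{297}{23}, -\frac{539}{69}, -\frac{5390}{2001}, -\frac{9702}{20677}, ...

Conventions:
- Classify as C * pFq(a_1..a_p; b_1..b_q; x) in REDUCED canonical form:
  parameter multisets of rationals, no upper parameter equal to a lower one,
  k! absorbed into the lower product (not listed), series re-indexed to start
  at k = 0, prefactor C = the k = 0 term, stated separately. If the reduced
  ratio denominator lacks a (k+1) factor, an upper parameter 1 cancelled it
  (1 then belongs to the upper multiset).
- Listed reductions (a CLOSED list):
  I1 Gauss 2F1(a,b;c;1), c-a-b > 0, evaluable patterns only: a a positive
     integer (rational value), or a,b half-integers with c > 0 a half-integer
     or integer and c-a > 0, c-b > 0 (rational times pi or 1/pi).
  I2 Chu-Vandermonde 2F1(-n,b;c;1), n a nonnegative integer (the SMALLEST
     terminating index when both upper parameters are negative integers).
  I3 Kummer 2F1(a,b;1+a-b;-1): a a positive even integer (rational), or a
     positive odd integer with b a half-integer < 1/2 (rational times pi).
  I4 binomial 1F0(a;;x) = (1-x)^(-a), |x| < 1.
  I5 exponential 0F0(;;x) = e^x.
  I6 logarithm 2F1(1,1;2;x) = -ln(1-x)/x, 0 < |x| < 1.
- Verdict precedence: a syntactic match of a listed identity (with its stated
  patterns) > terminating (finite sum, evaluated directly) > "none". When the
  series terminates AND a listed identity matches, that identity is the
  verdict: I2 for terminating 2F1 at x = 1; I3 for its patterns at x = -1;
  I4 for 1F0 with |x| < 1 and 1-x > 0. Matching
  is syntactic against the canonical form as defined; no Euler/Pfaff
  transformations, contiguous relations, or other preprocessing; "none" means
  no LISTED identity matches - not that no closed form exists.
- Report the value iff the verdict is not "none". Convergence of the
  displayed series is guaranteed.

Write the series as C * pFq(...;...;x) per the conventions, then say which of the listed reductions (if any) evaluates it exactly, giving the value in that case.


This is -5 * 2F1(-\frac{11}{2}, 5; \frac{23}{2}; -1) in reduced canonical form. Verdict: Kummer's theorem (I3) fires (x = -1; c = \frac{23}{2} equals 1+a-b for upper {-\frac{11}{2}, 5}: listed pattern). Hence: \left(-\frac{218243025}{16777216}\right) \cdot \pi.

Key step: x = -1 and the running product (C = -5, x = -1) telescopes to a rising factorial.
Adjacent-term ratio: r(k) = -1 * (k-\frac{11}{2}) (k+5) / [(k+\frac{23}{2}) (k+1)] - rational in k. x = -1; t_0 = -5; negate the roots.


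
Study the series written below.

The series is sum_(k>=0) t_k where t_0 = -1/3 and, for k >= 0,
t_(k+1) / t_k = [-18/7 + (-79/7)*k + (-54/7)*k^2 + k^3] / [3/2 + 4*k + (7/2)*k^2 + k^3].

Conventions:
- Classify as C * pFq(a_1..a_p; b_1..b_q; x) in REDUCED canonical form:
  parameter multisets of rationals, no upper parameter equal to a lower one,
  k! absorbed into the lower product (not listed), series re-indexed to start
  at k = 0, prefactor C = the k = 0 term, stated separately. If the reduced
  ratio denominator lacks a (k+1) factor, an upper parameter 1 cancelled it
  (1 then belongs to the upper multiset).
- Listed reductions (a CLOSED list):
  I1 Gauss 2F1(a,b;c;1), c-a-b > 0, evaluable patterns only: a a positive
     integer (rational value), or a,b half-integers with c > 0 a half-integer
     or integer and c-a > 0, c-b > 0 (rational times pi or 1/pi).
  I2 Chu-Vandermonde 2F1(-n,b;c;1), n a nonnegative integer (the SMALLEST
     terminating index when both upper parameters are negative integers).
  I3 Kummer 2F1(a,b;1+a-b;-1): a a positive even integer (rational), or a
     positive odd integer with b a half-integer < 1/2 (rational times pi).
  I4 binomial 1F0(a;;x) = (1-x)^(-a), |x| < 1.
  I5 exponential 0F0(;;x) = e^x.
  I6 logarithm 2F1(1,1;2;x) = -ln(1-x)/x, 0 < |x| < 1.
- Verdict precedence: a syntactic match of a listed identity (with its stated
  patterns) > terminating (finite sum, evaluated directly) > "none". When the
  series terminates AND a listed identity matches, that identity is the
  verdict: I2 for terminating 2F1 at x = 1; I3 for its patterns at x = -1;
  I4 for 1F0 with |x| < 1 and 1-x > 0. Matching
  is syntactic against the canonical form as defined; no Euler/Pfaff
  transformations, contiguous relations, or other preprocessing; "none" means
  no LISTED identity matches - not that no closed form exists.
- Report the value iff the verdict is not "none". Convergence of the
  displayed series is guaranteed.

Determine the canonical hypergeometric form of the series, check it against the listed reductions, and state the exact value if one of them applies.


Prefactor -1/3, argument 1: 2F1 with upper {-9, 2/7} over lower {3/2}. Verdict: Chu-Vandermonde (I2) matches (terminating 2F1 at x = 1 with n = 9, b = 2/7, c = 3/2). Exact value: -386769508777/2302455754599.

The tell: t_0 being -1/3, roots of the ratio polynomials (C = -1/3, x = 1) are the negated parameters.
Adjacent-term ratio: r(k) = 1 * (k-9) (k+2/7) / [(k+3/2) (k+1)] - rational in k. x = 1; t_0 = -1/3; negate the roots.


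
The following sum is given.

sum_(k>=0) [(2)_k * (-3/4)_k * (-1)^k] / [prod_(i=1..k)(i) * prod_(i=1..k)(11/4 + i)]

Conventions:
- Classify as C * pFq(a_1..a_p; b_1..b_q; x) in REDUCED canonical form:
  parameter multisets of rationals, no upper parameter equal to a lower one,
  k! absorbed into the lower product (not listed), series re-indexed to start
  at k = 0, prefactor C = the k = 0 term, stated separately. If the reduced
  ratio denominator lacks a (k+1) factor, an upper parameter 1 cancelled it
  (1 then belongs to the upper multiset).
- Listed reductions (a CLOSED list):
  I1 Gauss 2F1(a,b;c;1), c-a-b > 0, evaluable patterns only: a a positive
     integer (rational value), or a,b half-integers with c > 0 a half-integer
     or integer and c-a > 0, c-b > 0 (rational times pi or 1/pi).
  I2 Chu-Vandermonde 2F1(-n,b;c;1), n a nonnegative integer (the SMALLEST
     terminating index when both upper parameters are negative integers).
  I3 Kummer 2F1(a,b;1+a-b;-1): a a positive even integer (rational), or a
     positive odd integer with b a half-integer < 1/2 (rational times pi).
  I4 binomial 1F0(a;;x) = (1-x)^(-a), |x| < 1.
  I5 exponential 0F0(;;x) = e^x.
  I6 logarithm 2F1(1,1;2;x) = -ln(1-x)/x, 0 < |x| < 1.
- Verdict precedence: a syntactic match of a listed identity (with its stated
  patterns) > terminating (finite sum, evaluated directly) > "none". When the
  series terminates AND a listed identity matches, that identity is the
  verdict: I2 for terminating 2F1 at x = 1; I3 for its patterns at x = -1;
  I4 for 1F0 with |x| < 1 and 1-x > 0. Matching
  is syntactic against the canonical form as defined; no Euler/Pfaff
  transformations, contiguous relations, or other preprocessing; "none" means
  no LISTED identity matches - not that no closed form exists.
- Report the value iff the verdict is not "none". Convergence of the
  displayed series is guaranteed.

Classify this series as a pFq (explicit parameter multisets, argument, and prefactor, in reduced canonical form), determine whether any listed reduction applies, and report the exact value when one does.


Reduced: x = -1, 2F1, upper = {-3/4, 2}, lower = {15/4}, C = 1. Verdict: this is Kummer (I3) (x = -1; c = 15/4 equals 1+a-b for upper {-3/4, 2}: listed pattern). Hence: 11/8.

First insight: with t_0 = 1, the lower running product (C = 1, x = -1) is a rising factorial.
Adjacent-term ratio: r(k) = (-1) * (k-3/4) (k+2) / [(k+15/4) (k+1)] ; factor over Q: parameters, x = (-1), and C = 1.


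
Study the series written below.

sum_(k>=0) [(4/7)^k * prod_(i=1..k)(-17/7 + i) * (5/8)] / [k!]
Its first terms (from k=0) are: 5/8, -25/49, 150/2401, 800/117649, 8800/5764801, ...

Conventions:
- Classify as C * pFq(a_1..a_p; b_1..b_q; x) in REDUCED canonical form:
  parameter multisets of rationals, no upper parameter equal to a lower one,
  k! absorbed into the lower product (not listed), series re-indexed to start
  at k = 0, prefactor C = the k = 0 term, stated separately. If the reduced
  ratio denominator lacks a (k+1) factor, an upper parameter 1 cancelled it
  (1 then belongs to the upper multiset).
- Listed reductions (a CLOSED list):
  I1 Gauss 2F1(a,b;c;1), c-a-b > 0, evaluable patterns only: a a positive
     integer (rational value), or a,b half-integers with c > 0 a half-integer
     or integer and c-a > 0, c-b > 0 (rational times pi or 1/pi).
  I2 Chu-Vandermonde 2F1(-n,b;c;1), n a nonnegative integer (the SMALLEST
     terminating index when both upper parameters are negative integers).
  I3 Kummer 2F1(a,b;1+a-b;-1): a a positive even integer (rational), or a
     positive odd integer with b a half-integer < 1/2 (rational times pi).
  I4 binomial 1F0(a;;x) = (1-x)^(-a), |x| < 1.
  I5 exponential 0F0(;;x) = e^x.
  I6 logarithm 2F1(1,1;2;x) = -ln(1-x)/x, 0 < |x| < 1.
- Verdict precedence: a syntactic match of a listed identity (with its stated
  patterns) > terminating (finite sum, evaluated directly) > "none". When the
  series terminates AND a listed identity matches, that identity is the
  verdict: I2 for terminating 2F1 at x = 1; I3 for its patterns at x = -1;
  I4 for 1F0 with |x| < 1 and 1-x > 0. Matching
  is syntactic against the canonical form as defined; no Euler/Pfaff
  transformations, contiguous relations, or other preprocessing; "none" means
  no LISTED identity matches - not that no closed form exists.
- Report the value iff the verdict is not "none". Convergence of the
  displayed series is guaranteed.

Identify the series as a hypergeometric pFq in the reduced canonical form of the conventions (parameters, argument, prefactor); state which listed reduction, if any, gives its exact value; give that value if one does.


Canonical form: C = 5/8 times 1F0 with upper {-10/7}, lower {-}, x = 4/7. Verdict at x = 4/7: the binomial series (I4) matches (the 1F0 binomial series: exponent 10/7, x = 4/7). Sum: (5/8) * (3/7)^(10/7).

Structural cue: from the first term 5/8: the running product (C = 5/8) telescopes to a rising factorial.
Ratio: r(k) = (4/7) * (k-10/7) / [(k+1)] - rational; roots negated = parameters, x = (4/7), C = 5/8.


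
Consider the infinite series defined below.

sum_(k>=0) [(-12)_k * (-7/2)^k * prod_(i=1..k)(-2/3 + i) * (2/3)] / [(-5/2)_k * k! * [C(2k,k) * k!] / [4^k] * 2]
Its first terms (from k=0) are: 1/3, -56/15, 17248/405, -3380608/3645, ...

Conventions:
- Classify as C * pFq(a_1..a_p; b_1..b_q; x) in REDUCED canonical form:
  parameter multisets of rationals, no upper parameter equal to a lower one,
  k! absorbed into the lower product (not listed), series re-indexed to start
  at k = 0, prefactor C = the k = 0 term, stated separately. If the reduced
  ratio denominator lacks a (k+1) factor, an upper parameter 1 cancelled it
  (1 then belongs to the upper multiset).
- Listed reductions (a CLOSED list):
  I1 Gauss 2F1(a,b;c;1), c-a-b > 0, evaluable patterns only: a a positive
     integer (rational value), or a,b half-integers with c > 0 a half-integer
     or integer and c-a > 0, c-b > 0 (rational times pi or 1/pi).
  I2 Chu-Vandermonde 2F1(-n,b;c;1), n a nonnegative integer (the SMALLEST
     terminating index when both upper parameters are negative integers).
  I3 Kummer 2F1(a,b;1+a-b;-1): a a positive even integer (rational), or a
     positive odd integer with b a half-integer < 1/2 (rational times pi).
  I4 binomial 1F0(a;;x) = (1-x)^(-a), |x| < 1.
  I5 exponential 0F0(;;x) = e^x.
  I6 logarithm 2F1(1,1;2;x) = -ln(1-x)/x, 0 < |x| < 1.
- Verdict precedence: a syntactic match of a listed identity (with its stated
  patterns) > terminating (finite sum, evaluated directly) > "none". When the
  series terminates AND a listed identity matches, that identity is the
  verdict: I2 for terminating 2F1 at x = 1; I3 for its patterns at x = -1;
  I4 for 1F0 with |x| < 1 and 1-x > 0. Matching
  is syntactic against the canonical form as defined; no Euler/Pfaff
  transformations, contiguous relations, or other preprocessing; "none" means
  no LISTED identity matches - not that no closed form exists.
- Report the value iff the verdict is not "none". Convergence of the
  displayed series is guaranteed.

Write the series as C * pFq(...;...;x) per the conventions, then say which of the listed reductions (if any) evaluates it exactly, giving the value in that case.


x = -7/2 here; the reduced form reads 2F2, upper {-12, 1/3}, lower {-5/2, 1/2}, C = 1/3. Verdict: terminating - upper parameter -12 makes this a finite sum (last index 12), evaluated exactly. Sum: -2549456134938156209627/10122745303373175.

First insight: x = (-7/2) and the constant factors (prefactor 1/3) combine into one prefactor.
Term ratio: r(k) = (-7/2) * (k-12) (k+1/3) / [(k-5/2) (k+1/2) (k+1)] ; factor over Q: parameters, x = (-7/2), and C = 1/3.


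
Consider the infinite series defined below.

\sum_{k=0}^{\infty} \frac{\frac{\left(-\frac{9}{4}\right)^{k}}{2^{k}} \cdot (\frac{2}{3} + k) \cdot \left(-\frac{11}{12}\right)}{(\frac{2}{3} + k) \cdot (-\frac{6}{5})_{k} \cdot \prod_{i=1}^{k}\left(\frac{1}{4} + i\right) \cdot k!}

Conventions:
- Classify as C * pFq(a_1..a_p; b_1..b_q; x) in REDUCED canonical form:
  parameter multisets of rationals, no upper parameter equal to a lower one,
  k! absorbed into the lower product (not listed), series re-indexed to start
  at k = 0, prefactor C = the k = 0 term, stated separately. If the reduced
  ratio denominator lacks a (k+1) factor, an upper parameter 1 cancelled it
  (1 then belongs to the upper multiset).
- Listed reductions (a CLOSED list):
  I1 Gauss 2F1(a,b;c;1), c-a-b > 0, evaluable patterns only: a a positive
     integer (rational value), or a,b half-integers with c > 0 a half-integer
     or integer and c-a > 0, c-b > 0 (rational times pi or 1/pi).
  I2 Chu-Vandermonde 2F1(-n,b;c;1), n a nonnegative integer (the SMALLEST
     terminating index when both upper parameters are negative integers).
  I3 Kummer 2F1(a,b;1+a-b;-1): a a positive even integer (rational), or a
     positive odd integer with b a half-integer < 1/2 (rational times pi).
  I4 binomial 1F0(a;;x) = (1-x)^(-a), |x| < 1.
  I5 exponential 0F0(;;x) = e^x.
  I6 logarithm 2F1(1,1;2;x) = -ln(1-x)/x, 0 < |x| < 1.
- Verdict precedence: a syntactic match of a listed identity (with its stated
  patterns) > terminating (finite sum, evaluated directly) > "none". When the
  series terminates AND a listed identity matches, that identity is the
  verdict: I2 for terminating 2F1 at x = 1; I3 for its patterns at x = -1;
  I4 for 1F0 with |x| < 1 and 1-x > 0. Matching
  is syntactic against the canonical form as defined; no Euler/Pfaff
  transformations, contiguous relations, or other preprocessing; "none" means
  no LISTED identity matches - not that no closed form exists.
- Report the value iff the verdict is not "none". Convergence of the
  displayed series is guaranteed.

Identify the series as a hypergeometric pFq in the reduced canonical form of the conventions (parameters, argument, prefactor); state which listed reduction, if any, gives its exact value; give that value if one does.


Key step: with t_0 = -\frac{11}{12}, the lower running product (prefactor -11/12) is a rising factorial.
Ratio: r(k) = -\frac{9}{8} * 1 / [(k-\frac{6}{5}) (k+\frac{5}{4}) (k+1)] - rational in k. x = -\frac{9}{8}; t_0 = -\frac{11}{12}; negate the roots.

Classification (C = -\frac{11}{12}): 0F2 with upper {-}, lower {-\frac{6}{5}, \frac{5}{4}}, argument x = -\frac{9}{8}. Verdict: none (x = -\frac{9}{8}): each listed identity misses the multisets {-} ; {-\frac{6}{5}, \frac{5}{4}}.


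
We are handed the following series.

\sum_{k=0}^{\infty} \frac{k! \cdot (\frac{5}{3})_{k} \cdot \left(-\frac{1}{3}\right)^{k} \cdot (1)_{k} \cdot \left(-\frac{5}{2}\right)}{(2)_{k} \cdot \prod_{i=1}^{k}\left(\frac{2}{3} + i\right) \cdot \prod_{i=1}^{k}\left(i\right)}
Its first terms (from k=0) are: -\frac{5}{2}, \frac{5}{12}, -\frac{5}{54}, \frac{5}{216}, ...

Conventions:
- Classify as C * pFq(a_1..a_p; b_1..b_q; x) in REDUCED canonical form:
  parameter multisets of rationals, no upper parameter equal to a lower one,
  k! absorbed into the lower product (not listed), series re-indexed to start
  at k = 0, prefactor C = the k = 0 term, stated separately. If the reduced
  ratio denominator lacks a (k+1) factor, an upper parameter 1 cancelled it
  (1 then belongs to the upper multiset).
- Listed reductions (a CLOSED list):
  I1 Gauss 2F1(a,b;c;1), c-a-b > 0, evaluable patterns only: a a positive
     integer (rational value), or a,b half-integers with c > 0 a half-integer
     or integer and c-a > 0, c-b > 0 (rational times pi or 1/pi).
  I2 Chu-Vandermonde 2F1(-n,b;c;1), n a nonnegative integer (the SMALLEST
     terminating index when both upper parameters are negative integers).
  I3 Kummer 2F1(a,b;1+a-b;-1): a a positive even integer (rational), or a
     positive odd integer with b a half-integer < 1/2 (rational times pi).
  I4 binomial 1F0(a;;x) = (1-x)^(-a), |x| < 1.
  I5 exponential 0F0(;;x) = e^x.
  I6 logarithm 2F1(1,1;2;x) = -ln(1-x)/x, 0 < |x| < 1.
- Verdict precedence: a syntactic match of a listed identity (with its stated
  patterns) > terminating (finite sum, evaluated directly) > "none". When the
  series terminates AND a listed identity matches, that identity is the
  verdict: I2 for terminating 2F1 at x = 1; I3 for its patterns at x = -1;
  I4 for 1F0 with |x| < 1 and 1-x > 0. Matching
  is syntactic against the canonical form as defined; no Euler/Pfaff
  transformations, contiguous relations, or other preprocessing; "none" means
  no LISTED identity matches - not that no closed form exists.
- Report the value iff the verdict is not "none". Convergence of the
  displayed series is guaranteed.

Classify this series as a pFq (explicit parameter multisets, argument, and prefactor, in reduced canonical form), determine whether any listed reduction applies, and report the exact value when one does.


At argument -\frac{1}{3}: a 2F1 with upper {1, 1}, lower {2}, scaled by C = -\frac{5}{2}. Verdict: logarithm (I6) fires (the logarithm: parameters (1,1;2), x = -\frac{1}{3}). Sum: \left(-\frac{15}{2}\right) \cdot \ln\left(\frac{4}{3}\right).

Key step: with t_0 = -\frac{5}{2}, the lower running product (C = -5/2) is a rising factorial.
Ratio: r(k) = -\frac{1}{3} * (k+1) (k+1) / [(k+2) (k+1)] - poly over poly, x = -\frac{1}{3} from leading terms; C = -\frac{5}{2} at k = 0.


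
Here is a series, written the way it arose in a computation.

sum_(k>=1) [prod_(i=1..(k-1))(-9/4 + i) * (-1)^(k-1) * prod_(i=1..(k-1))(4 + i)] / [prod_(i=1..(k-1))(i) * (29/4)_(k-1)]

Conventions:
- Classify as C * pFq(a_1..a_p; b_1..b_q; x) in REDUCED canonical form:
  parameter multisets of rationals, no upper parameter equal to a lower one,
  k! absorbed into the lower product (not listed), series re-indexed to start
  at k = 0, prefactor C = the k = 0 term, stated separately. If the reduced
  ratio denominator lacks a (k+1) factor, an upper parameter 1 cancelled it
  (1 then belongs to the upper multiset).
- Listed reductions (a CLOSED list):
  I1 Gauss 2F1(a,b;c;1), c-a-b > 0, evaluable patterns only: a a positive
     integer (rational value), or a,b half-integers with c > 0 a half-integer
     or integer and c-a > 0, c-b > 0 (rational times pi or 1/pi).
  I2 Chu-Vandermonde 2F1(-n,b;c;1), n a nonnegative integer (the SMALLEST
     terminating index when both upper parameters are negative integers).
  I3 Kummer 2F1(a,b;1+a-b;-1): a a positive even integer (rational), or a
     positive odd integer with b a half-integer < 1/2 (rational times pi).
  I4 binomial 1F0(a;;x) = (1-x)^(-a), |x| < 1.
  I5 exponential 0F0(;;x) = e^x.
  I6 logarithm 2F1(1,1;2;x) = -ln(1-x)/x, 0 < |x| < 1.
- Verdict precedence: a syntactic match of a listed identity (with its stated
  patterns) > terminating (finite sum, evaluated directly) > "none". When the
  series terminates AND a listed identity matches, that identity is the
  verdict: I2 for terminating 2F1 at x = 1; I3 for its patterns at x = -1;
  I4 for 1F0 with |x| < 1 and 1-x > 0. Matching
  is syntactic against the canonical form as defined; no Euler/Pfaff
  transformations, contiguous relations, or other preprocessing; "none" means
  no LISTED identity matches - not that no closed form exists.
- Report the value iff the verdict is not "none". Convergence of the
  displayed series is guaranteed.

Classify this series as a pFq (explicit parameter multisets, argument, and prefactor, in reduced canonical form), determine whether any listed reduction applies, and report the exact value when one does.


x = -1 here; the reduced form reads 2F1, upper {-5/4, 5}, lower {29/4}, C = 1. Verdict: none - at argument -1 the multisets {-5/4, 5} ; {29/4} match no listed identity.

Key observation: t_0 being 1, the product of the first k integers (C = 1) is k!.
Step ratio: r(k) = (-1) * (k-5/4) (k+5) / [(k+29/4) (k+1)] - rational in k. x = (-1); t_0 = 1; negate the roots.


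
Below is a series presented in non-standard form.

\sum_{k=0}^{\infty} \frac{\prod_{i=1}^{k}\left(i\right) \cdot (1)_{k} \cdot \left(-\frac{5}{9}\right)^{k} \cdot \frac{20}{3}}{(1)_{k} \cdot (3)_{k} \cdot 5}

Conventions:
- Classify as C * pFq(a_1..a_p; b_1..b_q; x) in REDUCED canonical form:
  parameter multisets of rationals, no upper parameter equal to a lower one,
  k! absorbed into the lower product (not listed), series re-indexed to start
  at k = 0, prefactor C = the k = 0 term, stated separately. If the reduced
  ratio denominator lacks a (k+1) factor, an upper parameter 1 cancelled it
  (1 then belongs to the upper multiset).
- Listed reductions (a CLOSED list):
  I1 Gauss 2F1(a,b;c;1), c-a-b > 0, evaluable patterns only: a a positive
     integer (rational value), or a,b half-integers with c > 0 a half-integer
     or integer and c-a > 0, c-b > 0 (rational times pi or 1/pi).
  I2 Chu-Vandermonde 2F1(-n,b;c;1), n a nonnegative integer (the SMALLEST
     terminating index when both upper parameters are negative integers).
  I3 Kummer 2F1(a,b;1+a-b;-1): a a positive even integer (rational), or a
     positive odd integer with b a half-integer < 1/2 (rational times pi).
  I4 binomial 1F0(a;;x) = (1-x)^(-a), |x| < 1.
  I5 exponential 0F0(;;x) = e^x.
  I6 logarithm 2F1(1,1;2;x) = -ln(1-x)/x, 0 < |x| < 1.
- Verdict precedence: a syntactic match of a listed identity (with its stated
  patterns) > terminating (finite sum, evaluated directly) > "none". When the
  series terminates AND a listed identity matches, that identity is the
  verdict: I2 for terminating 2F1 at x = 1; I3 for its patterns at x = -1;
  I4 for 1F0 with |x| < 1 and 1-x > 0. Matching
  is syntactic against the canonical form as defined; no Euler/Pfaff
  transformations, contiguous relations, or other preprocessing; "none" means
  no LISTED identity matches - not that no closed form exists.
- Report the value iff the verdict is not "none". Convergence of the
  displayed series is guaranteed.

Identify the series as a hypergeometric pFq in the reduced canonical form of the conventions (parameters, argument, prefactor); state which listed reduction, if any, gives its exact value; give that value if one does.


First insight: x = -\frac{5}{9} and the constant factors (C = 4/3, x = -5/9) combine into one prefactor.
Ratio: r(k) = -\frac{5}{9} * (k+1) (k+1) / [(k+3) (k+1)] - poly over poly, x = -\frac{5}{9} from leading terms; C = \frac{4}{3} at k = 0.

This is \frac{4}{3} * 2F1(1, 1; 3; -\frac{5}{9}) in reduced canonical form. Verdict: none - this 2F1 at x = -\frac{5}{9} matches no listed pattern, and upper {1, 1} holds no stopper.


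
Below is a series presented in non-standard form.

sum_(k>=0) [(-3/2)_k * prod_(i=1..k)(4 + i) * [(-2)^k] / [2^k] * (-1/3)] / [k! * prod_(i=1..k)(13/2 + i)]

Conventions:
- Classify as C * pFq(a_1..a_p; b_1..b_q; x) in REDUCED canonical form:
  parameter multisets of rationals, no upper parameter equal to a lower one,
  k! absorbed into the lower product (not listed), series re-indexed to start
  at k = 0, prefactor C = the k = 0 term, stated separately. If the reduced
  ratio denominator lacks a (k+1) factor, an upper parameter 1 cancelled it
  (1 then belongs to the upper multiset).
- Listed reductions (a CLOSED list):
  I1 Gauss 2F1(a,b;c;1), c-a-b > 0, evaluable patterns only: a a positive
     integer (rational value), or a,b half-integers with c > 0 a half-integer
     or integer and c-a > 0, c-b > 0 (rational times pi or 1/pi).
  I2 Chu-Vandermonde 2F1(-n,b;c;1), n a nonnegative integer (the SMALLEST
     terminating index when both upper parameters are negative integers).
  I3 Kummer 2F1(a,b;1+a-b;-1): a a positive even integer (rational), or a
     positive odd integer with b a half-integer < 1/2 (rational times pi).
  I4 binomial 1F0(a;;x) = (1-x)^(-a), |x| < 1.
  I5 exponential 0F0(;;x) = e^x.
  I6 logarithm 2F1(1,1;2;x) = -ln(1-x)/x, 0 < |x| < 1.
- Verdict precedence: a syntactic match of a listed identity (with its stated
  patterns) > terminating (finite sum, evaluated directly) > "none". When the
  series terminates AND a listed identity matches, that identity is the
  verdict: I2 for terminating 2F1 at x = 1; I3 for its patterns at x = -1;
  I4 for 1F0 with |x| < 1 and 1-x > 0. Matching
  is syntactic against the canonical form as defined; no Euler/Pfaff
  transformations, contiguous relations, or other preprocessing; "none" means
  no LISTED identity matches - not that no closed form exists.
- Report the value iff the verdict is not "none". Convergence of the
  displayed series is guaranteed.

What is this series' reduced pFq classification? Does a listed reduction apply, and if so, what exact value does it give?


The series (x = -1) is 2F1: upper {-3/2, 5}, lower {15/2}, prefactor -1/3. Verdict at x = -1: Kummer's theorem (I3) matches (x = -1; c = 15/2 equals 1+a-b for upper {-3/2, 5}: listed pattern). Value: (-15015/65536) * pi.

Key step: t_0 being -1/3, the two k-th powers (prefactor -1/3) combine into one argument.
Adjacent-term ratio: r(k) = (-1) * (k-3/2) (k+5) / [(k+15/2) (k+1)] - poly over poly, x = (-1) from leading terms; C = -1/3 at k = 0.


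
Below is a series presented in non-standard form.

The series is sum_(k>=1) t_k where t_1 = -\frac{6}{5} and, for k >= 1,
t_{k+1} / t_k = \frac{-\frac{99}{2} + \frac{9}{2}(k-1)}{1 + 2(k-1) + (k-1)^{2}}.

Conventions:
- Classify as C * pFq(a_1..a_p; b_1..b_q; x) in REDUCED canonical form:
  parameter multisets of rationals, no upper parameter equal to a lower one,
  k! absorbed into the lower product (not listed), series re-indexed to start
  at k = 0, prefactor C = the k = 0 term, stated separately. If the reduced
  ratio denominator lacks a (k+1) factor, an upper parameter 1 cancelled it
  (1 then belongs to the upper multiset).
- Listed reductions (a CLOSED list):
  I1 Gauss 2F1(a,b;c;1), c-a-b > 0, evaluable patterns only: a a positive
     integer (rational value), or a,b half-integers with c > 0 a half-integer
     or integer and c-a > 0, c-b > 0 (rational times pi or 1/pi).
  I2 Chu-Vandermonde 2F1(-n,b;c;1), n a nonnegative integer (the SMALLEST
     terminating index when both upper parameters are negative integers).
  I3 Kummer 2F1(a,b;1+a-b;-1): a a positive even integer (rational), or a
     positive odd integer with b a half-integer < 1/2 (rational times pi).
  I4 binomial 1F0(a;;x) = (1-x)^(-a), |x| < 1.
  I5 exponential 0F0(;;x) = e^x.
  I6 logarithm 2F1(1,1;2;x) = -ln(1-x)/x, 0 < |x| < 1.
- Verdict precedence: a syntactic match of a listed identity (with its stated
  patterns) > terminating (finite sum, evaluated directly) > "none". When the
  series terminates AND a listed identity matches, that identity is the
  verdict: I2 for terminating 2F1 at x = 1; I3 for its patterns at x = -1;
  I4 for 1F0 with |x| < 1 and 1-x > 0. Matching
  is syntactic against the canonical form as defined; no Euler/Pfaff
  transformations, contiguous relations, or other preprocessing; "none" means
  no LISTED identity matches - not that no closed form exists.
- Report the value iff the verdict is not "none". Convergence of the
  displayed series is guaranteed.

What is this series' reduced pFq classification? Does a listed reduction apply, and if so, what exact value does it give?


The tell: t_0 = -\frac{6}{5} here, and roots of the ratio polynomials (prefactor -6/5) are the negated parameters.
Ratio: r(k) = \frac{9}{2} * (k-11) / [(k+1) (k+1)] - rational in k, leading ratio \frac{9}{2}; with t_0 = -\frac{6}{5}, classification follows.

The series (x = \frac{9}{2}) is 1F1: upper {-11}, lower {1}, prefactor -\frac{6}{5}. Verdict: terminating. (-11)_k vanishes past k = 11, leaving a 12-term sum, computed directly. Value: -\frac{4356452019}{2523136000}.
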